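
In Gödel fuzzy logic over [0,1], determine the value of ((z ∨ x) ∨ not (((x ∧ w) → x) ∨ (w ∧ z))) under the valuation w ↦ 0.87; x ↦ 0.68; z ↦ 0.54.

(z ∨ x) = max(0.54, 0.68) = 0.68
(x ∧ w) = min(0.68, 0.87) = 0.68
((x ∧ w) → x): 0.68 ≤ 0.68, so result = 1
(w ∧ z) = min(0.87, 0.54) = 0.54
(((x ∧ w) → x) ∨ (w ∧ z)) = max(1, 0.54) = 1
not (((x ∧ w) → x) ∨ (w ∧ z)): Gödel ¬ of 1 = 0 (operand ≠ 0)
((z ∨ x) ∨ not (((x ∧ w) → x) ∨ (w ∧ z))) = max(0.68, 0) = 0.68

0.68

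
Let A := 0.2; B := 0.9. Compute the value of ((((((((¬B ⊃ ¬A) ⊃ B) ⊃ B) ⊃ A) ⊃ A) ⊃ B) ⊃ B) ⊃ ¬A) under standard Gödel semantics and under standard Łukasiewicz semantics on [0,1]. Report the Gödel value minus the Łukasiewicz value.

-0.80

Gödel evaluation:
  ¬B: Gödel ¬ of 0.9 = 0 (operand ≠ 0)
  ¬A: Gödel ¬ of 0.2 = 0 (operand ≠ 0)
  (¬B ⊃ ¬A): 0 ≤ 0, so result = 1
  ((¬B ⊃ ¬A) ⊃ B): 1 > 0.9, so result = 0.9
  (((¬B ⊃ ¬A) ⊃ B) ⊃ B): 0.9 ≤ 0.9, so result = 1
  ((((¬B ⊃ ¬A) ⊃ B) ⊃ B) ⊃ A): 1 > 0.2, so result = 0.2
  (((((¬B ⊃ ¬A) ⊃ B) ⊃ B) ⊃ A) ⊃ A): 0.2 ≤ 0.2, so result = 1
  ((((((¬B ⊃ ¬A) ⊃ B) ⊃ B) ⊃ A) ⊃ A) ⊃ B): 1 > 0.9, so result = 0.9
  (((((((¬B ⊃ ¬A) ⊃ B) ⊃ B) ⊃ A) ⊃ A) ⊃ B) ⊃ B): 0.9 ≤ 0.9, so result = 1
  ¬A: Gödel ¬ of 0.2 = 0 (operand ≠ 0)
  ((((((((¬B ⊃ ¬A) ⊃ B) ⊃ B) ⊃ A) ⊃ A) ⊃ B) ⊃ B) ⊃ ¬A): 1 > 0, so result = 0
  Gödel value = 0
Łukasiewicz evaluation:
  ¬B: Łukasiewicz ¬ gives 1 − 0.9 = 0.1
  ¬A: Łukasiewicz ¬ gives 1 − 0.2 = 0.8
  (¬B ⊃ ¬A): min(1, 1 − 0.1 + 0.8) = 1
  ((¬B ⊃ ¬A) ⊃ B): min(1, 1 − 1 + 0.9) = 0.9
  (((¬B ⊃ ¬A) ⊃ B) ⊃ B): min(1, 1 − 0.9 + 0.9) = 1
  ((((¬B ⊃ ¬A) ⊃ B) ⊃ B) ⊃ A): min(1, 1 − 1 + 0.2) = 0.2
  (((((¬B ⊃ ¬A) ⊃ B) ⊃ B) ⊃ A) ⊃ A): min(1, 1 − 0.2 + 0.2) = 1
  ((((((¬B ⊃ ¬A) ⊃ B) ⊃ B) ⊃ A) ⊃ A) ⊃ B): min(1, 1 − 1 + 0.9) = 0.9
  (((((((¬B ⊃ ¬A) ⊃ B) ⊃ B) ⊃ A) ⊃ A) ⊃ B) ⊃ B): min(1, 1 − 0.9 + 0.9) = 1
  ¬A: Łukasiewicz ¬ gives 1 − 0.2 = 0.8
  ((((((((¬B ⊃ ¬A) ⊃ B) ⊃ B) ⊃ A) ⊃ A) ⊃ B) ⊃ B) ⊃ ¬A): min(1, 1 − 1 + 0.8) = 0.8
  Łukasiewicz value = 0.8
Difference: 0 − 0.8 = -0.80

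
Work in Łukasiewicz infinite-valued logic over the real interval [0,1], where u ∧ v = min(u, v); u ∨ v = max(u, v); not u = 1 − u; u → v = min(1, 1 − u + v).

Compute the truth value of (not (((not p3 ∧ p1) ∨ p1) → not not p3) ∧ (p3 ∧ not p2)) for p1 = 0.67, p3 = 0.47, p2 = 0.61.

0.20

not p3: Łukasiewicz ¬ gives 1 − 0.47 = 0.53
(not p3 ∧ p1) = min(0.53, 0.67) = 0.53
((not p3 ∧ p1) ∨ p1) = max(0.53, 0.67) = 0.67
not p3: Łukasiewicz ¬ gives 1 − 0.47 = 0.53
not not p3: Łukasiewicz ¬ gives 1 − 0.53 = 0.47
(((not p3 ∧ p1) ∨ p1) → not not p3): min(1, 1 − 0.67 + 0.47) = 0.8
not (((not p3 ∧ p1) ∨ p1) → not not p3): Łukasiewicz ¬ gives 1 − 0.8 = 0.2
not p2: Łukasiewicz ¬ gives 1 − 0.61 = 0.39
(p3 ∧ not p2) = min(0.47, 0.39) = 0.39
(not (((not p3 ∧ p1) ∨ p1) → not not p3) ∧ (p3 ∧ not p2)) = min(0.2, 0.39) = 0.2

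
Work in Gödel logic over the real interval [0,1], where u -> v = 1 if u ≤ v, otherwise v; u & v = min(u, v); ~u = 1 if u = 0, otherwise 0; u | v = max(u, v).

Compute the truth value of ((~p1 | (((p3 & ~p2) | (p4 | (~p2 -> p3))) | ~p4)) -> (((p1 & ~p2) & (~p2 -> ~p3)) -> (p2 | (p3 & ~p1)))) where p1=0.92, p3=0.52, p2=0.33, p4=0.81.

~p1: Gödel ¬ of 0.92 = 0 (operand ≠ 0)
~p2: Gödel ¬ of 0.33 = 0 (operand ≠ 0)
(p3 & ~p2) = min(0.52, 0) = 0
~p2: Gödel ¬ of 0.33 = 0 (operand ≠ 0)
(~p2 -> p3): 0 ≤ 0.52, so result = 1
(p4 | (~p2 -> p3)) = max(0.81, 1) = 1
((p3 & ~p2) | (p4 | (~p2 -> p3))) = max(0, 1) = 1
~p4: Gödel ¬ of 0.81 = 0 (operand ≠ 0)
(((p3 & ~p2) | (p4 | (~p2 -> p3))) | ~p4) = max(1, 0) = 1
(~p1 | (((p3 & ~p2) | (p4 | (~p2 -> p3))) | ~p4)) = max(0, 1) = 1
~p2: Gödel ¬ of 0.33 = 0 (operand ≠ 0)
(p1 & ~p2) = min(0.92, 0) = 0
~p2: Gödel ¬ of 0.33 = 0 (operand ≠ 0)
~p3: Gödel ¬ of 0.52 = 0 (operand ≠ 0)
(~p2 -> ~p3): 0 ≤ 0, so result = 1
((p1 & ~p2) & (~p2 -> ~p3)) = min(0, 1) = 0
~p1: Gödel ¬ of 0.92 = 0 (operand ≠ 0)
(p3 & ~p1) = min(0.52, 0) = 0
(p2 | (p3 & ~p1)) = max(0.33, 0) = 0.33
(((p1 & ~p2) & (~p2 -> ~p3)) -> (p2 | (p3 & ~p1))): 0 ≤ 0.33, so result = 1
((~p1 | (((p3 & ~p2) | (p4 | (~p2 -> p3))) | ~p4)) -> (((p1 & ~p2) & (~p2 -> ~p3)) -> (p2 | (p3 & ~p1)))): 1 ≤ 1, so result = 1

1.00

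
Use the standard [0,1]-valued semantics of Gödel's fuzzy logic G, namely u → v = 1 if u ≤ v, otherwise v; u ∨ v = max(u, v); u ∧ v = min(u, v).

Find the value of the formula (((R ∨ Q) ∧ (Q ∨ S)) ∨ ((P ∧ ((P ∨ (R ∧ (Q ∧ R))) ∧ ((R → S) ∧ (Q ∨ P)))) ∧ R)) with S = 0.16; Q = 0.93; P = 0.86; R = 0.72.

0.93

(R ∨ Q) = max(0.72, 0.93) = 0.93
(Q ∨ S) = max(0.93, 0.16) = 0.93
((R ∨ Q) ∧ (Q ∨ S)) = min(0.93, 0.93) = 0.93
(Q ∧ R) = min(0.93, 0.72) = 0.72
(R ∧ (Q ∧ R)) = min(0.72, 0.72) = 0.72
(P ∨ (R ∧ (Q ∧ R))) = max(0.86, 0.72) = 0.86
(R → S): 0.72 > 0.16, so result = 0.16
(Q ∨ P) = max(0.93, 0.86) = 0.93
((R → S) ∧ (Q ∨ P)) = min(0.16, 0.93) = 0.16
((P ∨ (R ∧ (Q ∧ R))) ∧ ((R → S) ∧ (Q ∨ P))) = min(0.86, 0.16) = 0.16
(P ∧ ((P ∨ (R ∧ (Q ∧ R))) ∧ ((R → S) ∧ (Q ∨ P)))) = min(0.86, 0.16) = 0.16
((P ∧ ((P ∨ (R ∧ (Q ∧ R))) ∧ ((R → S) ∧ (Q ∨ P)))) ∧ R) = min(0.16, 0.72) = 0.16
(((R ∨ Q) ∧ (Q ∨ S)) ∨ ((P ∧ ((P ∨ (R ∧ (Q ∧ R))) ∧ ((R → S) ∧ (Q ∨ P)))) ∧ R)) = max(0.93, 0.16) = 0.93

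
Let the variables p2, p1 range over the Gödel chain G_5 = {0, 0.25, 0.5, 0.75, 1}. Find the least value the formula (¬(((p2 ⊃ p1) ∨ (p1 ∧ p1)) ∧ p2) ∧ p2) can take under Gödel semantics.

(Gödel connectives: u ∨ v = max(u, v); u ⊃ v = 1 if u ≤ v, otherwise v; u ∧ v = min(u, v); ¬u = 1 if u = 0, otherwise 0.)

0.00

The minimum is attained at p2 = 0, p1 = 0:
  (p2 ⊃ p1): 0 ≤ 0, so result = 1
  (p1 ∧ p1) = min(0, 0) = 0
  ((p2 ⊃ p1) ∨ (p1 ∧ p1)) = max(1, 0) = 1
  (((p2 ⊃ p1) ∨ (p1 ∧ p1)) ∧ p2) = min(1, 0) = 0
  ¬(((p2 ⊃ p1) ∨ (p1 ∧ p1)) ∧ p2): Gödel ¬ of 0 = 1 (operand is 0)
  (¬(((p2 ⊃ p1) ∨ (p1 ∧ p1)) ∧ p2) ∧ p2) = min(1, 0) = 0
Checking all 25 assignments confirms none give a value below 0.00.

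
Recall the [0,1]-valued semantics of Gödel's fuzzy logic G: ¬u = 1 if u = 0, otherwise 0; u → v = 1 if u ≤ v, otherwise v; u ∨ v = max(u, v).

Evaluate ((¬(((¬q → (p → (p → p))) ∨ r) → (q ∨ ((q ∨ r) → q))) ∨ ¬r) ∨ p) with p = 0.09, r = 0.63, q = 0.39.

¬q: Gödel ¬ of 0.39 = 0 (operand ≠ 0)
(p → p): 0.09 ≤ 0.09, so result = 1
(p → (p → p)): 0.09 ≤ 1, so result = 1
(¬q → (p → (p → p))): 0 ≤ 1, so result = 1
((¬q → (p → (p → p))) ∨ r) = max(1, 0.63) = 1
(q ∨ r) = max(0.39, 0.63) = 0.63
((q ∨ r) → q): 0.63 > 0.39, so result = 0.39
(q ∨ ((q ∨ r) → q)) = max(0.39, 0.39) = 0.39
(((¬q → (p → (p → p))) ∨ r) → (q ∨ ((q ∨ r) → q))): 1 > 0.39, so result = 0.39
¬(((¬q → (p → (p → p))) ∨ r) → (q ∨ ((q ∨ r) → q))): Gödel ¬ of 0.39 = 0 (operand ≠ 0)
¬r: Gödel ¬ of 0.63 = 0 (operand ≠ 0)
(¬(((¬q → (p → (p → p))) ∨ r) → (q ∨ ((q ∨ r) → q))) ∨ ¬r) = max(0, 0) = 0
((¬(((¬q → (p → (p → p))) ∨ r) → (q ∨ ((q ∨ r) → q))) ∨ ¬r) ∨ p) = max(0, 0.09) = 0.09

0.09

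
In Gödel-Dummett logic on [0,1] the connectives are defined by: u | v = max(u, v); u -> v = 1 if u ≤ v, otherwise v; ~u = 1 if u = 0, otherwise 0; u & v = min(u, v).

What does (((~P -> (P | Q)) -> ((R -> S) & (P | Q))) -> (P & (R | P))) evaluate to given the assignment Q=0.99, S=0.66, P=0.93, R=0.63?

0.93

~P: Gödel ¬ of 0.93 = 0 (operand ≠ 0)
(P | Q) = max(0.93, 0.99) = 0.99
(~P -> (P | Q)): 0 ≤ 0.99, so result = 1
(R -> S): 0.63 ≤ 0.66, so result = 1
(P | Q) = max(0.93, 0.99) = 0.99
((R -> S) & (P | Q)) = min(1, 0.99) = 0.99
((~P -> (P | Q)) -> ((R -> S) & (P | Q))): 1 > 0.99, so result = 0.99
(R | P) = max(0.63, 0.93) = 0.93
(P & (R | P)) = min(0.93, 0.93) = 0.93
(((~P -> (P | Q)) -> ((R -> S) & (P | Q))) -> (P & (R | P))): 0.99 > 0.93, so result = 0.93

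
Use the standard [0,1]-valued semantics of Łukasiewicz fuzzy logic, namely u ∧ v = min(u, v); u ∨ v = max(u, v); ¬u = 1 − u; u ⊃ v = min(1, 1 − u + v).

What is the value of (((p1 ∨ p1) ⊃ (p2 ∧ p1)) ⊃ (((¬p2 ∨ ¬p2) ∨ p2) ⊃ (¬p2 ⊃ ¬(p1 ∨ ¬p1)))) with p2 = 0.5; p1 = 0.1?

1.00

(p1 ∨ p1) = max(0.1, 0.1) = 0.1
(p2 ∧ p1) = min(0.5, 0.1) = 0.1
((p1 ∨ p1) ⊃ (p2 ∧ p1)): min(1, 1 − 0.1 + 0.1) = 1
¬p2: Łukasiewicz ¬ gives 1 − 0.5 = 0.5
¬p2: Łukasiewicz ¬ gives 1 − 0.5 = 0.5
(¬p2 ∨ ¬p2) = max(0.5, 0.5) = 0.5
((¬p2 ∨ ¬p2) ∨ p2) = max(0.5, 0.5) = 0.5
¬p2: Łukasiewicz ¬ gives 1 − 0.5 = 0.5
¬p1: Łukasiewicz ¬ gives 1 − 0.1 = 0.9
(p1 ∨ ¬p1) = max(0.1, 0.9) = 0.9
¬(p1 ∨ ¬p1): Łukasiewicz ¬ gives 1 − 0.9 = 0.1
(¬p2 ⊃ ¬(p1 ∨ ¬p1)): min(1, 1 − 0.5 + 0.1) = 0.6
(((¬p2 ∨ ¬p2) ∨ p2) ⊃ (¬p2 ⊃ ¬(p1 ∨ ¬p1))): min(1, 1 − 0.5 + 0.6) = 1
(((p1 ∨ p1) ⊃ (p2 ∧ p1)) ⊃ (((¬p2 ∨ ¬p2) ∨ p2) ⊃ (¬p2 ⊃ ¬(p1 ∨ ¬p1)))): min(1, 1 − 1 + 1) = 1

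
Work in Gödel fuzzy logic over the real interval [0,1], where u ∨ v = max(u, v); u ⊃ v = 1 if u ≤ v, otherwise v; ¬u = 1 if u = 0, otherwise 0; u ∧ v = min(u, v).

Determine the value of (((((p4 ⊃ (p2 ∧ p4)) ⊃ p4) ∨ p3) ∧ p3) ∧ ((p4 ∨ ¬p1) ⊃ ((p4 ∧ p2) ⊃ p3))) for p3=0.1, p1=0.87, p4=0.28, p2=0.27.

0.10

(p2 ∧ p4) = min(0.27, 0.28) = 0.27
(p4 ⊃ (p2 ∧ p4)): 0.28 > 0.27, so result = 0.27
((p4 ⊃ (p2 ∧ p4)) ⊃ p4): 0.27 ≤ 0.28, so result = 1
(((p4 ⊃ (p2 ∧ p4)) ⊃ p4) ∨ p3) = max(1, 0.1) = 1
((((p4 ⊃ (p2 ∧ p4)) ⊃ p4) ∨ p3) ∧ p3) = min(1, 0.1) = 0.1
¬p1: Gödel ¬ of 0.87 = 0 (operand ≠ 0)
(p4 ∨ ¬p1) = max(0.28, 0) = 0.28
(p4 ∧ p2) = min(0.28, 0.27) = 0.27
((p4 ∧ p2) ⊃ p3): 0.27 > 0.1, so result = 0.1
((p4 ∨ ¬p1) ⊃ ((p4 ∧ p2) ⊃ p3)): 0.28 > 0.1, so result = 0.1
(((((p4 ⊃ (p2 ∧ p4)) ⊃ p4) ∨ p3) ∧ p3) ∧ ((p4 ∨ ¬p1) ⊃ ((p4 ∧ p2) ⊃ p3))) = min(0.1, 0.1) = 0.1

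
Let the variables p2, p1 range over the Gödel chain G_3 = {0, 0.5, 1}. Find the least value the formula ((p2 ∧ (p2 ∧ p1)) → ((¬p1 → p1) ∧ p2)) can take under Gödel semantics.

1.00

Every assignment gives 1. For instance at p2 = 0, p1 = 0:
  (p2 ∧ p1) = min(0, 0) = 0
  (p2 ∧ (p2 ∧ p1)) = min(0, 0) = 0
  ¬p1: Gödel ¬ of 0 = 1 (operand is 0)
  (¬p1 → p1): 1 > 0, so result = 0
  ((¬p1 → p1) ∧ p2) = min(0, 0) = 0
  ((p2 ∧ (p2 ∧ p1)) → ((¬p1 → p1) ∧ p2)): 0 ≤ 0, so result = 1
All 9 assignments give value 1 — the formula is a G_3-tautology.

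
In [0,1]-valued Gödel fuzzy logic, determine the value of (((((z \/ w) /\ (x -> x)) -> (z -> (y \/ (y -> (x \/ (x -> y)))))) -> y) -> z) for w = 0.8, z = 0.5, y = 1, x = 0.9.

(z \/ w) = max(0.5, 0.8) = 0.8
(x -> x): 0.9 ≤ 0.9, so result = 1
((z \/ w) /\ (x -> x)) = min(0.8, 1) = 0.8
(x -> y): 0.9 ≤ 1, so result = 1
(x \/ (x -> y)) = max(0.9, 1) = 1
(y -> (x \/ (x -> y))): 1 ≤ 1, so result = 1
(y \/ (y -> (x \/ (x -> y)))) = max(1, 1) = 1
(z -> (y \/ (y -> (x \/ (x -> y))))): 0.5 ≤ 1, so result = 1
(((z \/ w) /\ (x -> x)) -> (z -> (y \/ (y -> (x \/ (x -> y)))))): 0.8 ≤ 1, so result = 1
((((z \/ w) /\ (x -> x)) -> (z -> (y \/ (y -> (x \/ (x -> y)))))) -> y): 1 ≤ 1, so result = 1
(((((z \/ w) /\ (x -> x)) -> (z -> (y \/ (y -> (x \/ (x -> y)))))) -> y) -> z): 1 > 0.5, so result = 0.5

0.50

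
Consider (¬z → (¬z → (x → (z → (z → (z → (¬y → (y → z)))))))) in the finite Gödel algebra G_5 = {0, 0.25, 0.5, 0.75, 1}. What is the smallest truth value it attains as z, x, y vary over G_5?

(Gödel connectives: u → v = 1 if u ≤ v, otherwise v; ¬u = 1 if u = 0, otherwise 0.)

1.00

Every assignment gives 1. For instance at z = 0, x = 0, y = 0:
  ¬z: Gödel ¬ of 0 = 1 (operand is 0)
  ¬z: Gödel ¬ of 0 = 1 (operand is 0)
  ¬y: Gödel ¬ of 0 = 1 (operand is 0)
  (y → z): 0 ≤ 0, so result = 1
  (¬y → (y → z)): 1 ≤ 1, so result = 1
  (z → (¬y → (y → z))): 0 ≤ 1, so result = 1
  (z → (z → (¬y → (y → z)))): 0 ≤ 1, so result = 1
  (z → (z → (z → (¬y → (y → z))))): 0 ≤ 1, so result = 1
  (x → (z → (z → (z → (¬y → (y → z)))))): 0 ≤ 1, so result = 1
  (¬z → (x → (z → (z → (z → (¬y → (y → z))))))): 1 ≤ 1, so result = 1
  (¬z → (¬z → (x → (z → (z → (z → (¬y → (y → z)))))))): 1 ≤ 1, so result = 1
All 125 assignments give value 1 — the formula is a G_5-tautology.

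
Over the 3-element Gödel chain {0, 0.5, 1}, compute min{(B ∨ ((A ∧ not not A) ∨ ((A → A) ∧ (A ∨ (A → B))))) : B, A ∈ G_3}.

0.50

The minimum is attained at B = 0, A = 0.5:
  not A: Gödel ¬ of 0.5 = 0 (operand ≠ 0)
  not not A: Gödel ¬ of 0 = 1 (operand is 0)
  (A ∧ not not A) = min(0.5, 1) = 0.5
  (A → A): 0.5 ≤ 0.5, so result = 1
  (A → B): 0.5 > 0, so result = 0
  (A ∨ (A → B)) = max(0.5, 0) = 0.5
  ((A → A) ∧ (A ∨ (A → B))) = min(1, 0.5) = 0.5
  ((A ∧ not not A) ∨ ((A → A) ∧ (A ∨ (A → B)))) = max(0.5, 0.5) = 0.5
  (B ∨ ((A ∧ not not A) ∨ ((A → A) ∧ (A ∨ (A → B))))) = max(0, 0.5) = 0.5
Checking all 9 assignments confirms none give a value below 0.50.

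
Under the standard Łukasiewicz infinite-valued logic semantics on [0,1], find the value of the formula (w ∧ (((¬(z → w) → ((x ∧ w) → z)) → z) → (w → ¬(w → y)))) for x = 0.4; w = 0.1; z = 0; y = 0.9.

(z → w): min(1, 1 − 0 + 0.1) = 1
¬(z → w): Łukasiewicz ¬ gives 1 − 1 = 0
(x ∧ w) = min(0.4, 0.1) = 0.1
((x ∧ w) → z): min(1, 1 − 0.1 + 0) = 0.9
(¬(z → w) → ((x ∧ w) → z)): min(1, 1 − 0 + 0.9) = 1
((¬(z → w) → ((x ∧ w) → z)) → z): min(1, 1 − 1 + 0) = 0
(w → y): min(1, 1 − 0.1 + 0.9) = 1
¬(w → y): Łukasiewicz ¬ gives 1 − 1 = 0
(w → ¬(w → y)): min(1, 1 − 0.1 + 0) = 0.9
(((¬(z → w) → ((x ∧ w) → z)) → z) → (w → ¬(w → y))): min(1, 1 − 0 + 0.9) = 1
(w ∧ (((¬(z → w) → ((x ∧ w) → z)) → z) → (w → ¬(w → y)))) = min(0.1, 1) = 0.1

0.10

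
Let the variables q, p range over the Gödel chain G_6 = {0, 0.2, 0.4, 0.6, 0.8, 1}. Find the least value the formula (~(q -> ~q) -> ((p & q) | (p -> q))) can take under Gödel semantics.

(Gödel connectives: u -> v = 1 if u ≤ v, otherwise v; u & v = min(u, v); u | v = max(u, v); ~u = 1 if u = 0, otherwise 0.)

0.20

The minimum is attained at q = 0.2, p = 0.4:
  ~q: Gödel ¬ of 0.2 = 0 (operand ≠ 0)
  (q -> ~q): 0.2 > 0, so result = 0
  ~(q -> ~q): Gödel ¬ of 0 = 1 (operand is 0)
  (p & q) = min(0.4, 0.2) = 0.2
  (p -> q): 0.4 > 0.2, so result = 0.2
  ((p & q) | (p -> q)) = max(0.2, 0.2) = 0.2
  (~(q -> ~q) -> ((p & q) | (p -> q))): 1 > 0.2, so result = 0.2
Checking all 36 assignments confirms none give a value below 0.20.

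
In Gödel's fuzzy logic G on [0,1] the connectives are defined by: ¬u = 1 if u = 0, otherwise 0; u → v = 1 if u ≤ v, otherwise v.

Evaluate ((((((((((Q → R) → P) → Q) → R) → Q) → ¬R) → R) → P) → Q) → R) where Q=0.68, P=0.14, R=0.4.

0.40

(Q → R): 0.68 > 0.4, so result = 0.4
((Q → R) → P): 0.4 > 0.14, so result = 0.14
(((Q → R) → P) → Q): 0.14 ≤ 0.68, so result = 1
((((Q → R) → P) → Q) → R): 1 > 0.4, so result = 0.4
(((((Q → R) → P) → Q) → R) → Q): 0.4 ≤ 0.68, so result = 1
¬R: Gödel ¬ of 0.4 = 0 (operand ≠ 0)
((((((Q → R) → P) → Q) → R) → Q) → ¬R): 1 > 0, so result = 0
(((((((Q → R) → P) → Q) → R) → Q) → ¬R) → R): 0 ≤ 0.4, so result = 1
((((((((Q → R) → P) → Q) → R) → Q) → ¬R) → R) → P): 1 > 0.14, so result = 0.14
(((((((((Q → R) → P) → Q) → R) → Q) → ¬R) → R) → P) → Q): 0.14 ≤ 0.68, so result = 1
((((((((((Q → R) → P) → Q) → R) → Q) → ¬R) → R) → P) → Q) → R): 1 > 0.4, so result = 0.4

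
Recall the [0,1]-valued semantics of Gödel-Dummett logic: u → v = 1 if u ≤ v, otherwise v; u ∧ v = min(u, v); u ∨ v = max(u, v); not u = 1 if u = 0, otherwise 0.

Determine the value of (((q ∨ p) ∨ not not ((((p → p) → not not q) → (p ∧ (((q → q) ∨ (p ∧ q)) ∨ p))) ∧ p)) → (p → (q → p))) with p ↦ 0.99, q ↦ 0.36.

1.00

(q ∨ p) = max(0.36, 0.99) = 0.99
(p → p): 0.99 ≤ 0.99, so result = 1
not q: Gödel ¬ of 0.36 = 0 (operand ≠ 0)
not not q: Gödel ¬ of 0 = 1 (operand is 0)
((p → p) → not not q): 1 ≤ 1, so result = 1
(q → q): 0.36 ≤ 0.36, so result = 1
(p ∧ q) = min(0.99, 0.36) = 0.36
((q → q) ∨ (p ∧ q)) = max(1, 0.36) = 1
(((q → q) ∨ (p ∧ q)) ∨ p) = max(1, 0.99) = 1
(p ∧ (((q → q) ∨ (p ∧ q)) ∨ p)) = min(0.99, 1) = 0.99
(((p → p) → not not q) → (p ∧ (((q → q) ∨ (p ∧ q)) ∨ p))): 1 > 0.99, so result = 0.99
((((p → p) → not not q) → (p ∧ (((q → q) ∨ (p ∧ q)) ∨ p))) ∧ p) = min(0.99, 0.99) = 0.99
not ((((p → p) → not not q) → (p ∧ (((q → q) ∨ (p ∧ q)) ∨ p))) ∧ p): Gödel ¬ of 0.99 = 0 (operand ≠ 0)
not not ((((p → p) → not not q) → (p ∧ (((q → q) ∨ (p ∧ q)) ∨ p))) ∧ p): Gödel ¬ of 0 = 1 (operand is 0)
((q ∨ p) ∨ not not ((((p → p) → not not q) → (p ∧ (((q → q) ∨ (p ∧ q)) ∨ p))) ∧ p)) = max(0.99, 1) = 1
(q → p): 0.36 ≤ 0.99, so result = 1
(p → (q → p)): 0.99 ≤ 1, so result = 1
(((q ∨ p) ∨ not not ((((p → p) → not not q) → (p ∧ (((q → q) ∨ (p ∧ q)) ∨ p))) ∧ p)) → (p → (q → p))): 1 ≤ 1, so result = 1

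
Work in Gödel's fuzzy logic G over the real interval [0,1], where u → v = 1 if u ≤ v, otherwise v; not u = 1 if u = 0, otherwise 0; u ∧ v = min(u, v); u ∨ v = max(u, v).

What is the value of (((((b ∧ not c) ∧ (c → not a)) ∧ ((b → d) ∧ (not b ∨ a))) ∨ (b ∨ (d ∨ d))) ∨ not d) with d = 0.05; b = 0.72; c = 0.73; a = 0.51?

not c: Gödel ¬ of 0.73 = 0 (operand ≠ 0)
(b ∧ not c) = min(0.72, 0) = 0
not a: Gödel ¬ of 0.51 = 0 (operand ≠ 0)
(c → not a): 0.73 > 0, so result = 0
((b ∧ not c) ∧ (c → not a)) = min(0, 0) = 0
(b → d): 0.72 > 0.05, so result = 0.05
not b: Gödel ¬ of 0.72 = 0 (operand ≠ 0)
(not b ∨ a) = max(0, 0.51) = 0.51
((b → d) ∧ (not b ∨ a)) = min(0.05, 0.51) = 0.05
(((b ∧ not c) ∧ (c → not a)) ∧ ((b → d) ∧ (not b ∨ a))) = min(0, 0.05) = 0
(d ∨ d) = max(0.05, 0.05) = 0.05
(b ∨ (d ∨ d)) = max(0.72, 0.05) = 0.72
((((b ∧ not c) ∧ (c → not a)) ∧ ((b → d) ∧ (not b ∨ a))) ∨ (b ∨ (d ∨ d))) = max(0, 0.72) = 0.72
not d: Gödel ¬ of 0.05 = 0 (operand ≠ 0)
(((((b ∧ not c) ∧ (c → not a)) ∧ ((b → d) ∧ (not b ∨ a))) ∨ (b ∨ (d ∨ d))) ∨ not d) = max(0.72, 0) = 0.72

0.72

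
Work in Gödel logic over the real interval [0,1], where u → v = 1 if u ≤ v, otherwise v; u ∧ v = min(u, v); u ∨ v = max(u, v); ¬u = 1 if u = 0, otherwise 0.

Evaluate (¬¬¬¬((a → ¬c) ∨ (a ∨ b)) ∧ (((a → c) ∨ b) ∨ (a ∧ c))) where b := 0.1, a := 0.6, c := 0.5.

¬c: Gödel ¬ of 0.5 = 0 (operand ≠ 0)
(a → ¬c): 0.6 > 0, so result = 0
(a ∨ b) = max(0.6, 0.1) = 0.6
((a → ¬c) ∨ (a ∨ b)) = max(0, 0.6) = 0.6
¬((a → ¬c) ∨ (a ∨ b)): Gödel ¬ of 0.6 = 0 (operand ≠ 0)
¬¬((a → ¬c) ∨ (a ∨ b)): Gödel ¬ of 0 = 1 (operand is 0)
¬¬¬((a → ¬c) ∨ (a ∨ b)): Gödel ¬ of 1 = 0 (operand ≠ 0)
¬¬¬¬((a → ¬c) ∨ (a ∨ b)): Gödel ¬ of 0 = 1 (operand is 0)
(a → c): 0.6 > 0.5, so result = 0.5
((a → c) ∨ b) = max(0.5, 0.1) = 0.5
(a ∧ c) = min(0.6, 0.5) = 0.5
(((a → c) ∨ b) ∨ (a ∧ c)) = max(0.5, 0.5) = 0.5
(¬¬¬¬((a → ¬c) ∨ (a ∨ b)) ∧ (((a → c) ∨ b) ∨ (a ∧ c))) = min(1, 0.5) = 0.5

0.50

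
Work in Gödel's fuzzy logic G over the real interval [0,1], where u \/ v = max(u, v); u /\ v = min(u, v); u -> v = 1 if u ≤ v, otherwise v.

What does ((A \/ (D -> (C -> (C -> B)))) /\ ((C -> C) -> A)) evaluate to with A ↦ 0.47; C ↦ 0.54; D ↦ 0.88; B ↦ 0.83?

0.47

(C -> B): 0.54 ≤ 0.83, so result = 1
(C -> (C -> B)): 0.54 ≤ 1, so result = 1
(D -> (C -> (C -> B))): 0.88 ≤ 1, so result = 1
(A \/ (D -> (C -> (C -> B)))) = max(0.47, 1) = 1
(C -> C): 0.54 ≤ 0.54, so result = 1
((C -> C) -> A): 1 > 0.47, so result = 0.47
((A \/ (D -> (C -> (C -> B)))) /\ ((C -> C) -> A)) = min(1, 0.47) = 0.47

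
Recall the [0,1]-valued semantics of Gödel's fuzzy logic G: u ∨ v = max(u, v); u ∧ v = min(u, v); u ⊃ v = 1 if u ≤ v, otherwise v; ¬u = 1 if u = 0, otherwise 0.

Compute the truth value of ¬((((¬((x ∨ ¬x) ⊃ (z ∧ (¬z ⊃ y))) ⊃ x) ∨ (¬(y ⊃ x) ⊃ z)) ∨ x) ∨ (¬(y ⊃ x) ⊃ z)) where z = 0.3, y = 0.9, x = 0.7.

¬x: Gödel ¬ of 0.7 = 0 (operand ≠ 0)
(x ∨ ¬x) = max(0.7, 0) = 0.7
¬z: Gödel ¬ of 0.3 = 0 (operand ≠ 0)
(¬z ⊃ y): 0 ≤ 0.9, so result = 1
(z ∧ (¬z ⊃ y)) = min(0.3, 1) = 0.3
((x ∨ ¬x) ⊃ (z ∧ (¬z ⊃ y))): 0.7 > 0.3, so result = 0.3
¬((x ∨ ¬x) ⊃ (z ∧ (¬z ⊃ y))): Gödel ¬ of 0.3 = 0 (operand ≠ 0)
(¬((x ∨ ¬x) ⊃ (z ∧ (¬z ⊃ y))) ⊃ x): 0 ≤ 0.7, so result = 1
(y ⊃ x): 0.9 > 0.7, so result = 0.7
¬(y ⊃ x): Gödel ¬ of 0.7 = 0 (operand ≠ 0)
(¬(y ⊃ x) ⊃ z): 0 ≤ 0.3, so result = 1
((¬((x ∨ ¬x) ⊃ (z ∧ (¬z ⊃ y))) ⊃ x) ∨ (¬(y ⊃ x) ⊃ z)) = max(1, 1) = 1
(((¬((x ∨ ¬x) ⊃ (z ∧ (¬z ⊃ y))) ⊃ x) ∨ (¬(y ⊃ x) ⊃ z)) ∨ x) = max(1, 0.7) = 1
(y ⊃ x): 0.9 > 0.7, so result = 0.7
¬(y ⊃ x): Gödel ¬ of 0.7 = 0 (operand ≠ 0)
(¬(y ⊃ x) ⊃ z): 0 ≤ 0.3, so result = 1
((((¬((x ∨ ¬x) ⊃ (z ∧ (¬z ⊃ y))) ⊃ x) ∨ (¬(y ⊃ x) ⊃ z)) ∨ x) ∨ (¬(y ⊃ x) ⊃ z)) = max(1, 1) = 1
¬((((¬((x ∨ ¬x) ⊃ (z ∧ (¬z ⊃ y))) ⊃ x) ∨ (¬(y ⊃ x) ⊃ z)) ∨ x) ∨ (¬(y ⊃ x) ⊃ z)): Gödel ¬ of 1 = 0 (operand ≠ 0)

0.00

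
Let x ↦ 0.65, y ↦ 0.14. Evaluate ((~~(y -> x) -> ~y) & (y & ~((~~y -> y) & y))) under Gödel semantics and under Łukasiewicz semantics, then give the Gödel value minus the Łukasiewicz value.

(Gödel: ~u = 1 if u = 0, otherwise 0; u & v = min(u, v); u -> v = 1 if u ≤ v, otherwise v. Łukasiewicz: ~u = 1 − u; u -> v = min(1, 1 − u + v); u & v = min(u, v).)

Gödel evaluation:
  (y -> x): 0.14 ≤ 0.65, so result = 1
  ~(y -> x): Gödel ¬ of 1 = 0 (operand ≠ 0)
  ~~(y -> x): Gödel ¬ of 0 = 1 (operand is 0)
  ~y: Gödel ¬ of 0.14 = 0 (operand ≠ 0)
  (~~(y -> x) -> ~y): 1 > 0, so result = 0
  ~y: Gödel ¬ of 0.14 = 0 (operand ≠ 0)
  ~~y: Gödel ¬ of 0 = 1 (operand is 0)
  (~~y -> y): 1 > 0.14, so result = 0.14
  ((~~y -> y) & y) = min(0.14, 0.14) = 0.14
  ~((~~y -> y) & y): Gödel ¬ of 0.14 = 0 (operand ≠ 0)
  (y & ~((~~y -> y) & y)) = min(0.14, 0) = 0
  ((~~(y -> x) -> ~y) & (y & ~((~~y -> y) & y))) = min(0, 0) = 0
  Gödel value = 0
Łukasiewicz evaluation:
  (y -> x): min(1, 1 − 0.14 + 0.65) = 1
  ~(y -> x): Łukasiewicz ¬ gives 1 − 1 = 0
  ~~(y -> x): Łukasiewicz ¬ gives 1 − 0 = 1
  ~y: Łukasiewicz ¬ gives 1 − 0.14 = 0.86
  (~~(y -> x) -> ~y): min(1, 1 − 1 + 0.86) = 0.86
  ~y: Łukasiewicz ¬ gives 1 − 0.14 = 0.86
  ~~y: Łukasiewicz ¬ gives 1 − 0.86 = 0.14
  (~~y -> y): min(1, 1 − 0.14 + 0.14) = 1
  ((~~y -> y) & y) = min(1, 0.14) = 0.14
  ~((~~y -> y) & y): Łukasiewicz ¬ gives 1 − 0.14 = 0.86
  (y & ~((~~y -> y) & y)) = min(0.14, 0.86) = 0.14
  ((~~(y -> x) -> ~y) & (y & ~((~~y -> y) & y))) = min(0.86, 0.14) = 0.14
  Łukasiewicz value = 0.14
Difference: 0 − 0.14 = -0.14

-0.14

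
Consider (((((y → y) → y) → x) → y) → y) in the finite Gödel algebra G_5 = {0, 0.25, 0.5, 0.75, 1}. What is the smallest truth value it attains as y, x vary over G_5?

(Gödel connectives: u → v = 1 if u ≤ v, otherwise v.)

0.25

The minimum is attained at y = 0.25, x = 0:
  (y → y): 0.25 ≤ 0.25, so result = 1
  ((y → y) → y): 1 > 0.25, so result = 0.25
  (((y → y) → y) → x): 0.25 > 0, so result = 0
  ((((y → y) → y) → x) → y): 0 ≤ 0.25, so result = 1
  (((((y → y) → y) → x) → y) → y): 1 > 0.25, so result = 0.25
Checking all 25 assignments confirms none give a value below 0.25.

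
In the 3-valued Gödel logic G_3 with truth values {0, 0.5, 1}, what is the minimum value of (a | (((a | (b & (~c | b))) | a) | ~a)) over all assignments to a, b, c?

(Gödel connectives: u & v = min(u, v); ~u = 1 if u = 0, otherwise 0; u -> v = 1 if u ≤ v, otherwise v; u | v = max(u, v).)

0.50

The minimum is attained at a = 0.5, b = 0, c = 0:
  ~c: Gödel ¬ of 0 = 1 (operand is 0)
  (~c | b) = max(1, 0) = 1
  (b & (~c | b)) = min(0, 1) = 0
  (a | (b & (~c | b))) = max(0.5, 0) = 0.5
  ((a | (b & (~c | b))) | a) = max(0.5, 0.5) = 0.5
  ~a: Gödel ¬ of 0.5 = 0 (operand ≠ 0)
  (((a | (b & (~c | b))) | a) | ~a) = max(0.5, 0) = 0.5
  (a | (((a | (b & (~c | b))) | a) | ~a)) = max(0.5, 0.5) = 0.5
Checking all 27 assignments confirms none give a value below 0.50.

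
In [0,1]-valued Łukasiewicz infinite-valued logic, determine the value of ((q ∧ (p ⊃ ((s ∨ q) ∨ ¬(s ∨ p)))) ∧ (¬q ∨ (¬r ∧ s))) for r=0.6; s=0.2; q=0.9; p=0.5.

(s ∨ q) = max(0.2, 0.9) = 0.9
(s ∨ p) = max(0.2, 0.5) = 0.5
¬(s ∨ p): Łukasiewicz ¬ gives 1 − 0.5 = 0.5
((s ∨ q) ∨ ¬(s ∨ p)) = max(0.9, 0.5) = 0.9
(p ⊃ ((s ∨ q) ∨ ¬(s ∨ p))): min(1, 1 − 0.5 + 0.9) = 1
(q ∧ (p ⊃ ((s ∨ q) ∨ ¬(s ∨ p)))) = min(0.9, 1) = 0.9
¬q: Łukasiewicz ¬ gives 1 − 0.9 = 0.1
¬r: Łukasiewicz ¬ gives 1 − 0.6 = 0.4
(¬r ∧ s) = min(0.4, 0.2) = 0.2
(¬q ∨ (¬r ∧ s)) = max(0.1, 0.2) = 0.2
((q ∧ (p ⊃ ((s ∨ q) ∨ ¬(s ∨ p)))) ∧ (¬q ∨ (¬r ∧ s))) = min(0.9, 0.2) = 0.2

0.20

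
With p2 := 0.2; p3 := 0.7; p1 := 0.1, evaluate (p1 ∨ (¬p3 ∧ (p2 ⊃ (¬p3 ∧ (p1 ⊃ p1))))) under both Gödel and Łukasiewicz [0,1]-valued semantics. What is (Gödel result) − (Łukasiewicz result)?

Gödel evaluation:
  ¬p3: Gödel ¬ of 0.7 = 0 (operand ≠ 0)
  ¬p3: Gödel ¬ of 0.7 = 0 (operand ≠ 0)
  (p1 ⊃ p1): 0.1 ≤ 0.1, so result = 1
  (¬p3 ∧ (p1 ⊃ p1)) = min(0, 1) = 0
  (p2 ⊃ (¬p3 ∧ (p1 ⊃ p1))): 0.2 > 0, so result = 0
  (¬p3 ∧ (p2 ⊃ (¬p3 ∧ (p1 ⊃ p1)))) = min(0, 0) = 0
  (p1 ∨ (¬p3 ∧ (p2 ⊃ (¬p3 ∧ (p1 ⊃ p1))))) = max(0.1, 0) = 0.1
  Gödel value = 0.1
Łukasiewicz evaluation:
  ¬p3: Łukasiewicz ¬ gives 1 − 0.7 = 0.3
  ¬p3: Łukasiewicz ¬ gives 1 − 0.7 = 0.3
  (p1 ⊃ p1): min(1, 1 − 0.1 + 0.1) = 1
  (¬p3 ∧ (p1 ⊃ p1)) = min(0.3, 1) = 0.3
  (p2 ⊃ (¬p3 ∧ (p1 ⊃ p1))): min(1, 1 − 0.2 + 0.3) = 1
  (¬p3 ∧ (p2 ⊃ (¬p3 ∧ (p1 ⊃ p1)))) = min(0.3, 1) = 0.3
  (p1 ∨ (¬p3 ∧ (p2 ⊃ (¬p3 ∧ (p1 ⊃ p1))))) = max(0.1, 0.3) = 0.3
  Łukasiewicz value = 0.3
Difference: 0.1 − 0.3 = -0.20

-0.20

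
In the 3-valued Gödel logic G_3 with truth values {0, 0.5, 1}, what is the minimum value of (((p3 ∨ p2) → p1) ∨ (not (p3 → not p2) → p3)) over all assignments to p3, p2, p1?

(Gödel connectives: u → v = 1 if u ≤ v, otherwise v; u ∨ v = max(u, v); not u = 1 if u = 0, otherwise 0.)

The minimum is attained at p3 = 0.5, p2 = 0.5, p1 = 0:
  (p3 ∨ p2) = max(0.5, 0.5) = 0.5
  ((p3 ∨ p2) → p1): 0.5 > 0, so result = 0
  not p2: Gödel ¬ of 0.5 = 0 (operand ≠ 0)
  (p3 → not p2): 0.5 > 0, so result = 0
  not (p3 → not p2): Gödel ¬ of 0 = 1 (operand is 0)
  (not (p3 → not p2) → p3): 1 > 0.5, so result = 0.5
  (((p3 ∨ p2) → p1) ∨ (not (p3 → not p2) → p3)) = max(0, 0.5) = 0.5
Checking all 27 assignments confirms none give a value below 0.50.

0.50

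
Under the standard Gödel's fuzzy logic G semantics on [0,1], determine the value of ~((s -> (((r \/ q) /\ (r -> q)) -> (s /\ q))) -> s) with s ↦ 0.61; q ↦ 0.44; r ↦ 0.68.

(r \/ q) = max(0.68, 0.44) = 0.68
(r -> q): 0.68 > 0.44, so result = 0.44
((r \/ q) /\ (r -> q)) = min(0.68, 0.44) = 0.44
(s /\ q) = min(0.61, 0.44) = 0.44
(((r \/ q) /\ (r -> q)) -> (s /\ q)): 0.44 ≤ 0.44, so result = 1
(s -> (((r \/ q) /\ (r -> q)) -> (s /\ q))): 0.61 ≤ 1, so result = 1
((s -> (((r \/ q) /\ (r -> q)) -> (s /\ q))) -> s): 1 > 0.61, so result = 0.61
~((s -> (((r \/ q) /\ (r -> q)) -> (s /\ q))) -> s): Gödel ¬ of 0.61 = 0 (operand ≠ 0)

0.00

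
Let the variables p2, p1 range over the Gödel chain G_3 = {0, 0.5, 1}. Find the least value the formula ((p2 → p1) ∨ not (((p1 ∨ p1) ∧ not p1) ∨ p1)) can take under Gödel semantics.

The minimum is attained at p2 = 1, p1 = 0.5:
  (p2 → p1): 1 > 0.5, so result = 0.5
  (p1 ∨ p1) = max(0.5, 0.5) = 0.5
  not p1: Gödel ¬ of 0.5 = 0 (operand ≠ 0)
  ((p1 ∨ p1) ∧ not p1) = min(0.5, 0) = 0
  (((p1 ∨ p1) ∧ not p1) ∨ p1) = max(0, 0.5) = 0.5
  not (((p1 ∨ p1) ∧ not p1) ∨ p1): Gödel ¬ of 0.5 = 0 (operand ≠ 0)
  ((p2 → p1) ∨ not (((p1 ∨ p1) ∧ not p1) ∨ p1)) = max(0.5, 0) = 0.5
Checking all 9 assignments confirms none give a value below 0.50.

0.50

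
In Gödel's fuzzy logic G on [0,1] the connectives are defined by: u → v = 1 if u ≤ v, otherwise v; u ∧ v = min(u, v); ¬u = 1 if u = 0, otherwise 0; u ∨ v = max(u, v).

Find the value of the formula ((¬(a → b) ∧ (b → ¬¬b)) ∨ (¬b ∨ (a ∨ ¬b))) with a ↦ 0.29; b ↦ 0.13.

0.29

(a → b): 0.29 > 0.13, so result = 0.13
¬(a → b): Gödel ¬ of 0.13 = 0 (operand ≠ 0)
¬b: Gödel ¬ of 0.13 = 0 (operand ≠ 0)
¬¬b: Gödel ¬ of 0 = 1 (operand is 0)
(b → ¬¬b): 0.13 ≤ 1, so result = 1
(¬(a → b) ∧ (b → ¬¬b)) = min(0, 1) = 0
¬b: Gödel ¬ of 0.13 = 0 (operand ≠ 0)
¬b: Gödel ¬ of 0.13 = 0 (operand ≠ 0)
(a ∨ ¬b) = max(0.29, 0) = 0.29
(¬b ∨ (a ∨ ¬b)) = max(0, 0.29) = 0.29
((¬(a → b) ∧ (b → ¬¬b)) ∨ (¬b ∨ (a ∨ ¬b))) = max(0, 0.29) = 0.29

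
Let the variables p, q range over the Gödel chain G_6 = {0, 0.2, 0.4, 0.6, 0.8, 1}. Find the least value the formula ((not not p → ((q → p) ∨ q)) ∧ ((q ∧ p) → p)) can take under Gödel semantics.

The minimum is attained at p = 0.2, q = 0.4:
  not p: Gödel ¬ of 0.2 = 0 (operand ≠ 0)
  not not p: Gödel ¬ of 0 = 1 (operand is 0)
  (q → p): 0.4 > 0.2, so result = 0.2
  ((q → p) ∨ q) = max(0.2, 0.4) = 0.4
  (not not p → ((q → p) ∨ q)): 1 > 0.4, so result = 0.4
  (q ∧ p) = min(0.4, 0.2) = 0.2
  ((q ∧ p) → p): 0.2 ≤ 0.2, so result = 1
  ((not not p → ((q → p) ∨ q)) ∧ ((q ∧ p) → p)) = min(0.4, 1) = 0.4
Checking all 36 assignments confirms none give a value below 0.40.

0.40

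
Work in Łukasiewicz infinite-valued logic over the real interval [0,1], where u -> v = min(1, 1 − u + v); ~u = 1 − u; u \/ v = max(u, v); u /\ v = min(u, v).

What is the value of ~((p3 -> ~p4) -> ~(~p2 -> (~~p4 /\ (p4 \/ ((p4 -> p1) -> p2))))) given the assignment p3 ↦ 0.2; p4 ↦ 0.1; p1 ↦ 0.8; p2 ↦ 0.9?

~p4: Łukasiewicz ¬ gives 1 − 0.1 = 0.9
(p3 -> ~p4): min(1, 1 − 0.2 + 0.9) = 1
~p2: Łukasiewicz ¬ gives 1 − 0.9 = 0.1
~p4: Łukasiewicz ¬ gives 1 − 0.1 = 0.9
~~p4: Łukasiewicz ¬ gives 1 − 0.9 = 0.1
(p4 -> p1): min(1, 1 − 0.1 + 0.8) = 1
((p4 -> p1) -> p2): min(1, 1 − 1 + 0.9) = 0.9
(p4 \/ ((p4 -> p1) -> p2)) = max(0.1, 0.9) = 0.9
(~~p4 /\ (p4 \/ ((p4 -> p1) -> p2))) = min(0.1, 0.9) = 0.1
(~p2 -> (~~p4 /\ (p4 \/ ((p4 -> p1) -> p2)))): min(1, 1 − 0.1 + 0.1) = 1
~(~p2 -> (~~p4 /\ (p4 \/ ((p4 -> p1) -> p2)))): Łukasiewicz ¬ gives 1 − 1 = 0
((p3 -> ~p4) -> ~(~p2 -> (~~p4 /\ (p4 \/ ((p4 -> p1) -> p2))))): min(1, 1 − 1 + 0) = 0
~((p3 -> ~p4) -> ~(~p2 -> (~~p4 /\ (p4 \/ ((p4 -> p1) -> p2))))): Łukasiewicz ¬ gives 1 − 0 = 1

1.00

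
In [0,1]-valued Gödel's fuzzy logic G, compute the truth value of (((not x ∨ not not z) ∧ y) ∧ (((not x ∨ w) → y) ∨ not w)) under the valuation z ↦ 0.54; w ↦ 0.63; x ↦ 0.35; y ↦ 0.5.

not x: Gödel ¬ of 0.35 = 0 (operand ≠ 0)
not z: Gödel ¬ of 0.54 = 0 (operand ≠ 0)
not not z: Gödel ¬ of 0 = 1 (operand is 0)
(not x ∨ not not z) = max(0, 1) = 1
((not x ∨ not not z) ∧ y) = min(1, 0.5) = 0.5
not x: Gödel ¬ of 0.35 = 0 (operand ≠ 0)
(not x ∨ w) = max(0, 0.63) = 0.63
((not x ∨ w) → y): 0.63 > 0.5, so result = 0.5
not w: Gödel ¬ of 0.63 = 0 (operand ≠ 0)
(((not x ∨ w) → y) ∨ not w) = max(0.5, 0) = 0.5
(((not x ∨ not not z) ∧ y) ∧ (((not x ∨ w) → y) ∨ not w)) = min(0.5, 0.5) = 0.5

0.50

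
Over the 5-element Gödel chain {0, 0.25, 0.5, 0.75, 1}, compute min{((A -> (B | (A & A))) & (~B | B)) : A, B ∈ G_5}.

The minimum is attained at A = 0, B = 0.25:
  (A & A) = min(0, 0) = 0
  (B | (A & A)) = max(0.25, 0) = 0.25
  (A -> (B | (A & A))): 0 ≤ 0.25, so result = 1
  ~B: Gödel ¬ of 0.25 = 0 (operand ≠ 0)
  (~B | B) = max(0, 0.25) = 0.25
  ((A -> (B | (A & A))) & (~B | B)) = min(1, 0.25) = 0.25
Checking all 25 assignments confirms none give a value below 0.25.

0.25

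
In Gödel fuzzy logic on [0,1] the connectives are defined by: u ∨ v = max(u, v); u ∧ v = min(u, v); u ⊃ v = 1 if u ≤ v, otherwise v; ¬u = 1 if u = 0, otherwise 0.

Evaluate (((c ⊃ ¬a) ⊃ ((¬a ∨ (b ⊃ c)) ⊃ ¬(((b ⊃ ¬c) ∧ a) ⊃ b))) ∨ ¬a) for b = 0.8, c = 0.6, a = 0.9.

1.00

¬a: Gödel ¬ of 0.9 = 0 (operand ≠ 0)
(c ⊃ ¬a): 0.6 > 0, so result = 0
¬a: Gödel ¬ of 0.9 = 0 (operand ≠ 0)
(b ⊃ c): 0.8 > 0.6, so result = 0.6
(¬a ∨ (b ⊃ c)) = max(0, 0.6) = 0.6
¬c: Gödel ¬ of 0.6 = 0 (operand ≠ 0)
(b ⊃ ¬c): 0.8 > 0, so result = 0
((b ⊃ ¬c) ∧ a) = min(0, 0.9) = 0
(((b ⊃ ¬c) ∧ a) ⊃ b): 0 ≤ 0.8, so result = 1
¬(((b ⊃ ¬c) ∧ a) ⊃ b): Gödel ¬ of 1 = 0 (operand ≠ 0)
((¬a ∨ (b ⊃ c)) ⊃ ¬(((b ⊃ ¬c) ∧ a) ⊃ b)): 0.6 > 0, so result = 0
((c ⊃ ¬a) ⊃ ((¬a ∨ (b ⊃ c)) ⊃ ¬(((b ⊃ ¬c) ∧ a) ⊃ b))): 0 ≤ 0, so result = 1
¬a: Gödel ¬ of 0.9 = 0 (operand ≠ 0)
(((c ⊃ ¬a) ⊃ ((¬a ∨ (b ⊃ c)) ⊃ ¬(((b ⊃ ¬c) ∧ a) ⊃ b))) ∨ ¬a) = max(1, 0) = 1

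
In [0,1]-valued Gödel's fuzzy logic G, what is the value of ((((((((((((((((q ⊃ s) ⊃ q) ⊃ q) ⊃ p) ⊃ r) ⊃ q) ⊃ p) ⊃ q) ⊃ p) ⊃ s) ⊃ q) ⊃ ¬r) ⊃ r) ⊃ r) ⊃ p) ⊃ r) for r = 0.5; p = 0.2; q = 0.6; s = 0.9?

(q ⊃ s): 0.6 ≤ 0.9, so result = 1
((q ⊃ s) ⊃ q): 1 > 0.6, so result = 0.6
(((q ⊃ s) ⊃ q) ⊃ q): 0.6 ≤ 0.6, so result = 1
((((q ⊃ s) ⊃ q) ⊃ q) ⊃ p): 1 > 0.2, so result = 0.2
(((((q ⊃ s) ⊃ q) ⊃ q) ⊃ p) ⊃ r): 0.2 ≤ 0.5, so result = 1
((((((q ⊃ s) ⊃ q) ⊃ q) ⊃ p) ⊃ r) ⊃ q): 1 > 0.6, so result = 0.6
(((((((q ⊃ s) ⊃ q) ⊃ q) ⊃ p) ⊃ r) ⊃ q) ⊃ p): 0.6 > 0.2, so result = 0.2
((((((((q ⊃ s) ⊃ q) ⊃ q) ⊃ p) ⊃ r) ⊃ q) ⊃ p) ⊃ q): 0.2 ≤ 0.6, so result = 1
(((((((((q ⊃ s) ⊃ q) ⊃ q) ⊃ p) ⊃ r) ⊃ q) ⊃ p) ⊃ q) ⊃ p): 1 > 0.2, so result = 0.2
((((((((((q ⊃ s) ⊃ q) ⊃ q) ⊃ p) ⊃ r) ⊃ q) ⊃ p) ⊃ q) ⊃ p) ⊃ s): 0.2 ≤ 0.9, so result = 1
(((((((((((q ⊃ s) ⊃ q) ⊃ q) ⊃ p) ⊃ r) ⊃ q) ⊃ p) ⊃ q) ⊃ p) ⊃ s) ⊃ q): 1 > 0.6, so result = 0.6
¬r: Gödel ¬ of 0.5 = 0 (operand ≠ 0)
((((((((((((q ⊃ s) ⊃ q) ⊃ q) ⊃ p) ⊃ r) ⊃ q) ⊃ p) ⊃ q) ⊃ p) ⊃ s) ⊃ q) ⊃ ¬r): 0.6 > 0, so result = 0
(((((((((((((q ⊃ s) ⊃ q) ⊃ q) ⊃ p) ⊃ r) ⊃ q) ⊃ p) ⊃ q) ⊃ p) ⊃ s) ⊃ q) ⊃ ¬r) ⊃ r): 0 ≤ 0.5, so result = 1
((((((((((((((q ⊃ s) ⊃ q) ⊃ q) ⊃ p) ⊃ r) ⊃ q) ⊃ p) ⊃ q) ⊃ p) ⊃ s) ⊃ q) ⊃ ¬r) ⊃ r) ⊃ r): 1 > 0.5, so result = 0.5
(((((((((((((((q ⊃ s) ⊃ q) ⊃ q) ⊃ p) ⊃ r) ⊃ q) ⊃ p) ⊃ q) ⊃ p) ⊃ s) ⊃ q) ⊃ ¬r) ⊃ r) ⊃ r) ⊃ p): 0.5 > 0.2, so result = 0.2
((((((((((((((((q ⊃ s) ⊃ q) ⊃ q) ⊃ p) ⊃ r) ⊃ q) ⊃ p) ⊃ q) ⊃ p) ⊃ s) ⊃ q) ⊃ ¬r) ⊃ r) ⊃ r) ⊃ p) ⊃ r): 0.2 ≤ 0.5, so result = 1

1.00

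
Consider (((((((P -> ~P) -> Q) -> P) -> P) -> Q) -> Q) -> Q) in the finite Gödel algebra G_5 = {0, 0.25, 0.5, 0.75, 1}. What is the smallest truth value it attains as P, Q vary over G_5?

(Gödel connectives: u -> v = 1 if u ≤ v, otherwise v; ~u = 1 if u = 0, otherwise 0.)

0.00

The minimum is attained at P = 0.25, Q = 0:
  ~P: Gödel ¬ of 0.25 = 0 (operand ≠ 0)
  (P -> ~P): 0.25 > 0, so result = 0
  ((P -> ~P) -> Q): 0 ≤ 0, so result = 1
  (((P -> ~P) -> Q) -> P): 1 > 0.25, so result = 0.25
  ((((P -> ~P) -> Q) -> P) -> P): 0.25 ≤ 0.25, so result = 1
  (((((P -> ~P) -> Q) -> P) -> P) -> Q): 1 > 0, so result = 0
  ((((((P -> ~P) -> Q) -> P) -> P) -> Q) -> Q): 0 ≤ 0, so result = 1
  (((((((P -> ~P) -> Q) -> P) -> P) -> Q) -> Q) -> Q): 1 > 0, so result = 0
Checking all 25 assignments confirms none give a value below 0.00.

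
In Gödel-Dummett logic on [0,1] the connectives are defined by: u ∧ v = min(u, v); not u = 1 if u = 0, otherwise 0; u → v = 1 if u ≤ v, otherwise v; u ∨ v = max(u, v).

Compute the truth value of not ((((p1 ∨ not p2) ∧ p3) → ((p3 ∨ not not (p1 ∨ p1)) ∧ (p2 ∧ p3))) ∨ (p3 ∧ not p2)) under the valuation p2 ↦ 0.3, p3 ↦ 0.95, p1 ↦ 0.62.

not p2: Gödel ¬ of 0.3 = 0 (operand ≠ 0)
(p1 ∨ not p2) = max(0.62, 0) = 0.62
((p1 ∨ not p2) ∧ p3) = min(0.62, 0.95) = 0.62
(p1 ∨ p1) = max(0.62, 0.62) = 0.62
not (p1 ∨ p1): Gödel ¬ of 0.62 = 0 (operand ≠ 0)
not not (p1 ∨ p1): Gödel ¬ of 0 = 1 (operand is 0)
(p3 ∨ not not (p1 ∨ p1)) = max(0.95, 1) = 1
(p2 ∧ p3) = min(0.3, 0.95) = 0.3
((p3 ∨ not not (p1 ∨ p1)) ∧ (p2 ∧ p3)) = min(1, 0.3) = 0.3
(((p1 ∨ not p2) ∧ p3) → ((p3 ∨ not not (p1 ∨ p1)) ∧ (p2 ∧ p3))): 0.62 > 0.3, so result = 0.3
not p2: Gödel ¬ of 0.3 = 0 (operand ≠ 0)
(p3 ∧ not p2) = min(0.95, 0) = 0
((((p1 ∨ not p2) ∧ p3) → ((p3 ∨ not not (p1 ∨ p1)) ∧ (p2 ∧ p3))) ∨ (p3 ∧ not p2)) = max(0.3, 0) = 0.3
not ((((p1 ∨ not p2) ∧ p3) → ((p3 ∨ not not (p1 ∨ p1)) ∧ (p2 ∧ p3))) ∨ (p3 ∧ not p2)): Gödel ¬ of 0.3 = 0 (operand ≠ 0)

0.00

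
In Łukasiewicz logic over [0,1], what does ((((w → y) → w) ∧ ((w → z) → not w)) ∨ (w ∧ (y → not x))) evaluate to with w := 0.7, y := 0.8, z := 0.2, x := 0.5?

0.70

(w → y): min(1, 1 − 0.7 + 0.8) = 1
((w → y) → w): min(1, 1 − 1 + 0.7) = 0.7
(w → z): min(1, 1 − 0.7 + 0.2) = 0.5
not w: Łukasiewicz ¬ gives 1 − 0.7 = 0.3
((w → z) → not w): min(1, 1 − 0.5 + 0.3) = 0.8
(((w → y) → w) ∧ ((w → z) → not w)) = min(0.7, 0.8) = 0.7
not x: Łukasiewicz ¬ gives 1 − 0.5 = 0.5
(y → not x): min(1, 1 − 0.8 + 0.5) = 0.7
(w ∧ (y → not x)) = min(0.7, 0.7) = 0.7
((((w → y) → w) ∧ ((w → z) → not w)) ∨ (w ∧ (y → not x))) = max(0.7, 0.7) = 0.7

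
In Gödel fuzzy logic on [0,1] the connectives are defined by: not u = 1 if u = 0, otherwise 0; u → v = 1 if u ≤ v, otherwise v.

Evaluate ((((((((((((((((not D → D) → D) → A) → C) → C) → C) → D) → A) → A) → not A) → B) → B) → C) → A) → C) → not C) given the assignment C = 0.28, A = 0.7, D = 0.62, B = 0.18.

0.00

not D: Gödel ¬ of 0.62 = 0 (operand ≠ 0)
(not D → D): 0 ≤ 0.62, so result = 1
((not D → D) → D): 1 > 0.62, so result = 0.62
(((not D → D) → D) → A): 0.62 ≤ 0.7, so result = 1
((((not D → D) → D) → A) → C): 1 > 0.28, so result = 0.28
(((((not D → D) → D) → A) → C) → C): 0.28 ≤ 0.28, so result = 1
((((((not D → D) → D) → A) → C) → C) → C): 1 > 0.28, so result = 0.28
(((((((not D → D) → D) → A) → C) → C) → C) → D): 0.28 ≤ 0.62, so result = 1
((((((((not D → D) → D) → A) → C) → C) → C) → D) → A): 1 > 0.7, so result = 0.7
(((((((((not D → D) → D) → A) → C) → C) → C) → D) → A) → A): 0.7 ≤ 0.7, so result = 1
not A: Gödel ¬ of 0.7 = 0 (operand ≠ 0)
((((((((((not D → D) → D) → A) → C) → C) → C) → D) → A) → A) → not A): 1 > 0, so result = 0
(((((((((((not D → D) → D) → A) → C) → C) → C) → D) → A) → A) → not A) → B): 0 ≤ 0.18, so result = 1
((((((((((((not D → D) → D) → A) → C) → C) → C) → D) → A) → A) → not A) → B) → B): 1 > 0.18, so result = 0.18
(((((((((((((not D → D) → D) → A) → C) → C) → C) → D) → A) → A) → not A) → B) → B) → C): 0.18 ≤ 0.28, so result = 1
((((((((((((((not D → D) → D) → A) → C) → C) → C) → D) → A) → A) → not A) → B) → B) → C) → A): 1 > 0.7, so result = 0.7
(((((((((((((((not D → D) → D) → A) → C) → C) → C) → D) → A) → A) → not A) → B) → B) → C) → A) → C): 0.7 > 0.28, so result = 0.28
not C: Gödel ¬ of 0.28 = 0 (operand ≠ 0)
((((((((((((((((not D → D) → D) → A) → C) → C) → C) → D) → A) → A) → not A) → B) → B) → C) → A) → C) → not C): 0.28 > 0, so result = 0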